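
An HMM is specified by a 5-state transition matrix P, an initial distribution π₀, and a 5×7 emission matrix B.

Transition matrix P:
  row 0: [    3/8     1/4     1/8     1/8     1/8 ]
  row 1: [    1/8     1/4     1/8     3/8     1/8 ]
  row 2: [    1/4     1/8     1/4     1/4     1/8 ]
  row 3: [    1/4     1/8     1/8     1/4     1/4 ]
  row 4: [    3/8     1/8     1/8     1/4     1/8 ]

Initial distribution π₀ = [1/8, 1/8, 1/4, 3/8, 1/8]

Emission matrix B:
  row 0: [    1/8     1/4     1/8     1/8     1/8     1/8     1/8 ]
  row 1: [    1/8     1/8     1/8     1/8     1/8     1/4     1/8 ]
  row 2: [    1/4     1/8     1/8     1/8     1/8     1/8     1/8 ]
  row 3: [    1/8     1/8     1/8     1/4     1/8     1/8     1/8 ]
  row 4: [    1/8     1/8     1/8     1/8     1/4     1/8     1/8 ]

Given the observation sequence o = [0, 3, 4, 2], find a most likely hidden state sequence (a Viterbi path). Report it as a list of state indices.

t=0: δ = [1.562e-02, 1.562e-02, 6.250e-02, 4.688e-02, 1.562e-02]  (obs o_0=0)
t=1: δ = [1.953e-03, 9.766e-04, 1.953e-03, 3.906e-03, 1.465e-03]  ψ = [2, 2, 2, 2, 3]  (obs o_1=3)
t=2: δ = [1.221e-04, 6.104e-05, 6.104e-05, 1.221e-04, 2.441e-04]  ψ = [3, 0, 2, 3, 3]  (obs o_2=4)
t=3: δ = [1.144e-05, 3.815e-06, 3.815e-06, 7.629e-06, 3.815e-06]  ψ = [4, 0, 4, 4, 3]  (obs o_3=2)
backtrack: best end state = 0; path = [2, 3, 4, 0]

path = [2, 3, 4, 0]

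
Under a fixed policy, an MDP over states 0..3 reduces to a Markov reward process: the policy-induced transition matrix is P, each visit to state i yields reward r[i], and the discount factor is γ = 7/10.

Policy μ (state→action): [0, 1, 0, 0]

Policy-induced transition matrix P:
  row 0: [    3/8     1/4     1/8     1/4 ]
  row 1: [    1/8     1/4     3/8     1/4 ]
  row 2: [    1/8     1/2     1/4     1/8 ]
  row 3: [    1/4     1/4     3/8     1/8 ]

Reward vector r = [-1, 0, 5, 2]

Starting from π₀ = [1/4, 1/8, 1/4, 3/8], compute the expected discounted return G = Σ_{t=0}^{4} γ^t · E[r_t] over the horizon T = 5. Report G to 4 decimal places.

t=0: π = [0.2500, 0.1250, 0.2500, 0.3750], E[r] = 1.7500, γ^t·E[r] = 1.750000, running G = 1.750000
t=1: π = [0.2344, 0.3125, 0.2813, 0.1719], E[r] = 1.5156, γ^t·E[r] = 1.060938, running G = 2.810938
t=2: π = [0.2051, 0.3203, 0.2813, 0.1934], E[r] = 1.5879, γ^t·E[r] = 0.778066, running G = 3.589004
t=3: π = [0.2004, 0.3203, 0.2886, 0.1907], E[r] = 1.6238, γ^t·E[r] = 0.556956, running G = 4.145960
t=4: π = [0.1989, 0.3221, 0.2888, 0.1901], E[r] = 1.6253, γ^t·E[r] = 0.390243, running G = 4.536203

G = 4.5362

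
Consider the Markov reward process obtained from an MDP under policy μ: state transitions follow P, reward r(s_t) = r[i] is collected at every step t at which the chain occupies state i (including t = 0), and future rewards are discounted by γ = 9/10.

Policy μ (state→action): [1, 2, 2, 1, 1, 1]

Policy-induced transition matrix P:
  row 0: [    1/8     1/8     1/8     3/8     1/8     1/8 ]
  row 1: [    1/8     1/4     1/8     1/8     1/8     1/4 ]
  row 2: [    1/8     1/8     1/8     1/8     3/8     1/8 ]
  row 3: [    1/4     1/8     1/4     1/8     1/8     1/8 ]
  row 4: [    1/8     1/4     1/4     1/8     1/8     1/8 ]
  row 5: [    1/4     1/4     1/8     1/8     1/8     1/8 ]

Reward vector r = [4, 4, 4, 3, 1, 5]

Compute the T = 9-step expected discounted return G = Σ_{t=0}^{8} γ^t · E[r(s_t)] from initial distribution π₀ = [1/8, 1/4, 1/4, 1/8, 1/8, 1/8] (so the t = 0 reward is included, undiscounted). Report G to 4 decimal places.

t=0: π = [0.1250, 0.2500, 0.2500, 0.1250, 0.1250, 0.1250], E[r] = 3.6250, γ^t·E[r] = 3.625000, running G = 3.625000
t=1: π = [0.1563, 0.1875, 0.1563, 0.1563, 0.1875, 0.1563], E[r] = 3.4375, γ^t·E[r] = 3.093750, running G = 6.718750
t=2: π = [0.1641, 0.1914, 0.1680, 0.1641, 0.1641, 0.1484], E[r] = 3.4922, γ^t·E[r] = 2.828672, running G = 9.547422
t=3: π = [0.1641, 0.1880, 0.1660, 0.1660, 0.1670, 0.1489], E[r] = 3.4819, γ^t·E[r] = 2.538330, running G = 12.085751
t=4: π = [0.1644, 0.1880, 0.1666, 0.1660, 0.1665, 0.1485], E[r] = 3.4830, γ^t·E[r] = 2.285177, running G = 14.370929
t=5: π = [0.1643, 0.1879, 0.1666, 0.1661, 0.1667, 0.1485], E[r] = 3.4824, γ^t·E[r] = 2.056344, running G = 16.427273
t=6: π = [0.1643, 0.1879, 0.1666, 0.1661, 0.1666, 0.1485], E[r] = 3.4825, γ^t·E[r] = 1.850734, running G = 18.278007
t=7: π = [0.1643, 0.1879, 0.1666, 0.1661, 0.1666, 0.1485], E[r] = 3.4825, γ^t·E[r] = 1.665649, running G = 19.943656
t=8: π = [0.1643, 0.1879, 0.1666, 0.1661, 0.1666, 0.1485], E[r] = 3.4825, γ^t·E[r] = 1.499086, running G = 21.442742

G = 21.4427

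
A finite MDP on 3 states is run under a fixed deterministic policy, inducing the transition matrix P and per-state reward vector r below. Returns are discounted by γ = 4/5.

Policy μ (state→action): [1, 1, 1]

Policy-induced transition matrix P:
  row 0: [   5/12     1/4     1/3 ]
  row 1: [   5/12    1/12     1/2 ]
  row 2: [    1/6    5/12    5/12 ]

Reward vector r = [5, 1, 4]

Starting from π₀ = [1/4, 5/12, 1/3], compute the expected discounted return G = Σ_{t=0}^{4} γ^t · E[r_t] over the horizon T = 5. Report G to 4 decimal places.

G = 11.3384

t=0: π = [0.2500, 0.4167, 0.3333], E[r] = 3.0000, γ^t·E[r] = 3.000000, running G = 3.000000
t=1: π = [0.3333, 0.2361, 0.4306], E[r] = 3.6250, γ^t·E[r] = 2.900000, running G = 5.900000
t=2: π = [0.3090, 0.2824, 0.4086], E[r] = 3.4618, γ^t·E[r] = 2.215556, running G = 8.115556
t=3: π = [0.3145, 0.2710, 0.4144], E[r] = 3.5014, γ^t·E[r] = 1.792741, running G = 9.908296
t=4: π = [0.3131, 0.2739, 0.4130], E[r] = 3.4913, γ^t·E[r] = 1.430054, running G = 11.338351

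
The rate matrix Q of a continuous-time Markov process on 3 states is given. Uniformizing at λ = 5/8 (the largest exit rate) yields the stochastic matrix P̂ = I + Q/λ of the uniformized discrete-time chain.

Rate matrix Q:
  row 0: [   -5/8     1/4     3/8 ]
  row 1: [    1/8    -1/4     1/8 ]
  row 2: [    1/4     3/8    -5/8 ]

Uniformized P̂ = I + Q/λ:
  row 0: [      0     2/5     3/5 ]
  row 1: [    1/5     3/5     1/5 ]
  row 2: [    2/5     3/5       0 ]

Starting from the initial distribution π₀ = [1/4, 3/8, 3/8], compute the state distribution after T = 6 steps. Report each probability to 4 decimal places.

π = [0.2055, 0.5587, 0.2358]

t=0: π = [0.2500, 0.3750, 0.3750]
t=1: π = [0.2250, 0.5500, 0.2250]
t=2: π = [0.2000, 0.5550, 0.2450]
t=3: π = [0.2090, 0.5600, 0.2310]
t=4: π = [0.2044, 0.5582, 0.2374]
t=5: π = [0.2066, 0.5591, 0.2343]
t=6: π = [0.2055, 0.5587, 0.2358]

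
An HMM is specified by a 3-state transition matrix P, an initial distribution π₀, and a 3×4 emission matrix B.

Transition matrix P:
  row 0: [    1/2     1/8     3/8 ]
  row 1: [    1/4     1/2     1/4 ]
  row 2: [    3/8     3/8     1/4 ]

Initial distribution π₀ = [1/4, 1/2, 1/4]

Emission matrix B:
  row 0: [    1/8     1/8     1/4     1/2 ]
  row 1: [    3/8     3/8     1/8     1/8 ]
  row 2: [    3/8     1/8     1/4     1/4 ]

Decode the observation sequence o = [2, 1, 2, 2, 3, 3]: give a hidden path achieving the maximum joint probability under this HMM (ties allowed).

path = [1, 1, 0, 0, 0, 0]

t=0: δ = [6.250e-02, 6.250e-02, 6.250e-02]  (obs o_0=2)
t=1: δ = [3.906e-03, 1.172e-02, 2.930e-03]  ψ = [0, 1, 0]  (obs o_1=1)
t=2: δ = [7.324e-04, 7.324e-04, 7.324e-04]  ψ = [1, 1, 1]  (obs o_2=2)
t=3: δ = [9.155e-05, 4.578e-05, 6.866e-05]  ψ = [0, 1, 0]  (obs o_3=2)
t=4: δ = [2.289e-05, 3.219e-06, 8.583e-06]  ψ = [0, 2, 0]  (obs o_4=3)
t=5: δ = [5.722e-06, 4.023e-07, 2.146e-06]  ψ = [0, 2, 0]  (obs o_5=3)
backtrack: best end state = 0; path = [1, 1, 0, 0, 0, 0]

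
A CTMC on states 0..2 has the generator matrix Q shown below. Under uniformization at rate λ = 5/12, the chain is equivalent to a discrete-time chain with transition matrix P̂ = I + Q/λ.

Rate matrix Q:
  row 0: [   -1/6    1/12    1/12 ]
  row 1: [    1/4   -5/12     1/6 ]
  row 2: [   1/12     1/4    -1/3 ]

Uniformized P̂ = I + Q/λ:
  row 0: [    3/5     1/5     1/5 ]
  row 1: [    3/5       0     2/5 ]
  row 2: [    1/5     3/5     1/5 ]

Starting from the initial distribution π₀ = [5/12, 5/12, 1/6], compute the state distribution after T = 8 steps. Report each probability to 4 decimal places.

π = [0.4999, 0.2501, 0.2499]

t=0: π = [0.4167, 0.4167, 0.1667]
t=1: π = [0.5333, 0.1833, 0.2833]
t=2: π = [0.4867, 0.2767, 0.2367]
t=3: π = [0.5053, 0.2393, 0.2553]
t=4: π = [0.4979, 0.2543, 0.2479]
t=5: π = [0.5009, 0.2483, 0.2509]
t=6: π = [0.4997, 0.2507, 0.2497]
t=7: π = [0.5001, 0.2497, 0.2501]
t=8: π = [0.4999, 0.2501, 0.2499]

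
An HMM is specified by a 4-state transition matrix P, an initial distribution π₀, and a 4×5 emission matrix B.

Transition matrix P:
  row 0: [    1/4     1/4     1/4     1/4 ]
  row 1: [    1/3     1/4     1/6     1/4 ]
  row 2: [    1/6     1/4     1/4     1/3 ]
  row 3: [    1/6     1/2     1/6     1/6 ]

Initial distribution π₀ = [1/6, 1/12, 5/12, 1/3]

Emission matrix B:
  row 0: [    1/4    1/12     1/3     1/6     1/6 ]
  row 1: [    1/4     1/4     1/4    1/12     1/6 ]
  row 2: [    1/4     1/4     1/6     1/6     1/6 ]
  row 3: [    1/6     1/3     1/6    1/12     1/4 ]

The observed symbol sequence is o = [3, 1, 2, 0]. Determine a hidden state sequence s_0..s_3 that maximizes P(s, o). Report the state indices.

t=0: δ = [2.778e-02, 6.944e-03, 6.944e-02, 2.778e-02]  (obs o_0=3)
t=1: δ = [9.645e-04, 4.340e-03, 4.340e-03, 7.716e-03]  ψ = [2, 2, 2, 2]  (obs o_1=1)
t=2: δ = [4.823e-04, 9.645e-04, 2.143e-04, 2.411e-04]  ψ = [1, 3, 3, 2]  (obs o_2=2)
t=3: δ = [8.038e-05, 6.028e-05, 4.019e-05, 4.019e-05]  ψ = [1, 1, 1, 1]  (obs o_3=0)
backtrack: best end state = 0; path = [2, 3, 1, 0]

path = [2, 3, 1, 0]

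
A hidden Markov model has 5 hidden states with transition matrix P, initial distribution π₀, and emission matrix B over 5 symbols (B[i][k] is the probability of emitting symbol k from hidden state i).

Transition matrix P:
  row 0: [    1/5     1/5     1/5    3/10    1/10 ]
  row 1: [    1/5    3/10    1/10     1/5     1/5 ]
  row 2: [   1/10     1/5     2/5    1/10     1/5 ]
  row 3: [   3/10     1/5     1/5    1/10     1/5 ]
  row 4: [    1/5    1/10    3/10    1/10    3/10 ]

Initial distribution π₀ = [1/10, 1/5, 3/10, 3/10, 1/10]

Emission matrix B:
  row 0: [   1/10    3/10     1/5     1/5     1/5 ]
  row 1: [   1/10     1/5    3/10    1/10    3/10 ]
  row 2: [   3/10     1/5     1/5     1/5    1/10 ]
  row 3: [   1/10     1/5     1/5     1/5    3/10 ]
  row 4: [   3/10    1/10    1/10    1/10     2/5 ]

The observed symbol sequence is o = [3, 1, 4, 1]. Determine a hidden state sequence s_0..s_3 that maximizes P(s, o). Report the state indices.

path = [3, 0, 3, 0]

t=0: δ = [2.000e-02, 2.000e-02, 6.000e-02, 6.000e-02, 1.000e-02]  (obs o_0=3)
t=1: δ = [5.400e-03, 2.400e-03, 4.800e-03, 1.200e-03, 1.200e-03]  ψ = [3, 2, 2, 0, 2]  (obs o_1=1)
t=2: δ = [2.160e-04, 3.240e-04, 1.920e-04, 4.860e-04, 3.840e-04]  ψ = [0, 0, 2, 0, 2]  (obs o_2=4)
t=3: δ = [4.374e-05, 1.944e-05, 2.304e-05, 1.296e-05, 1.152e-05]  ψ = [3, 1, 4, 0, 4]  (obs o_3=1)
backtrack: best end state = 0; path = [3, 0, 3, 0]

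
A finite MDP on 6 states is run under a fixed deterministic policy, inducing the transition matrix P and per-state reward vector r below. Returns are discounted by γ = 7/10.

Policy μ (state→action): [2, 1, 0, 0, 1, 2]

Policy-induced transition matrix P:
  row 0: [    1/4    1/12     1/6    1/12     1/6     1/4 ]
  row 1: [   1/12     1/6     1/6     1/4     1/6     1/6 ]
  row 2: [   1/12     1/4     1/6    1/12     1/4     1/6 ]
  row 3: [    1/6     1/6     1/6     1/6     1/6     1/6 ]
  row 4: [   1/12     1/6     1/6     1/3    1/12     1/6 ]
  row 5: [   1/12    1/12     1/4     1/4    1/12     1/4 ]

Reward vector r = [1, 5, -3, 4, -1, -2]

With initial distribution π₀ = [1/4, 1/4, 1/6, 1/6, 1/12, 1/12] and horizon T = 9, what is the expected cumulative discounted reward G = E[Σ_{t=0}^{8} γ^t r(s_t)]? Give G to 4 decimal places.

t=0: π = [0.2500, 0.2500, 0.1667, 0.1667, 0.0833, 0.0833], E[r] = 1.4167, γ^t·E[r] = 1.416667, running G = 1.416667
t=1: π = [0.1389, 0.1528, 0.1736, 0.1736, 0.1667, 0.1944], E[r] = 0.5208, γ^t·E[r] = 0.364583, running G = 1.781250
t=2: π = [0.1209, 0.1534, 0.1829, 0.1973, 0.1510, 0.1944], E[r] = 0.5885, γ^t·E[r] = 0.288385, running G = 2.069635
t=3: π = [0.1199, 0.1556, 0.1829, 0.1955, 0.1531, 0.1929], E[r] = 0.5924, γ^t·E[r] = 0.203210, running G = 2.272845
t=4: π = [0.1196, 0.1558, 0.1827, 0.1960, 0.1531, 0.1927], E[r] = 0.5960, γ^t·E[r] = 0.143097, running G = 2.415942
t=5: π = [0.1196, 0.1559, 0.1827, 0.1960, 0.1531, 0.1927], E[r] = 0.5964, γ^t·E[r] = 0.100235, running G = 2.516177
t=6: π = [0.1196, 0.1559, 0.1827, 0.1960, 0.1531, 0.1927], E[r] = 0.5964, γ^t·E[r] = 0.070171, running G = 2.586348
t=7: π = [0.1196, 0.1559, 0.1827, 0.1960, 0.1531, 0.1927], E[r] = 0.5964, γ^t·E[r] = 0.049120, running G = 2.635468
t=8: π = [0.1196, 0.1559, 0.1827, 0.1960, 0.1531, 0.1927], E[r] = 0.5964, γ^t·E[r] = 0.034384, running G = 2.669852

G = 2.6699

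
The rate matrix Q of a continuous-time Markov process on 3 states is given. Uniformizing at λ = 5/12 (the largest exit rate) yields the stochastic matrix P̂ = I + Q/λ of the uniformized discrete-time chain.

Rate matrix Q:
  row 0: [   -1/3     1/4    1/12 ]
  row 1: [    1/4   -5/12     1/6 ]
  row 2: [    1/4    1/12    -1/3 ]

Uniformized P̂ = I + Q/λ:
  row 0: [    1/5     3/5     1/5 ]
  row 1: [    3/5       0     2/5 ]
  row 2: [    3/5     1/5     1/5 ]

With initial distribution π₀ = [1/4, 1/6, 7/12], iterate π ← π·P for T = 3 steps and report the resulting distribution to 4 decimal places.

t=0: π = [0.2500, 0.1667, 0.5833]
t=1: π = [0.5000, 0.2667, 0.2333]
t=2: π = [0.4000, 0.3467, 0.2533]
t=3: π = [0.4400, 0.2907, 0.2693]

π = [0.4400, 0.2907, 0.2693]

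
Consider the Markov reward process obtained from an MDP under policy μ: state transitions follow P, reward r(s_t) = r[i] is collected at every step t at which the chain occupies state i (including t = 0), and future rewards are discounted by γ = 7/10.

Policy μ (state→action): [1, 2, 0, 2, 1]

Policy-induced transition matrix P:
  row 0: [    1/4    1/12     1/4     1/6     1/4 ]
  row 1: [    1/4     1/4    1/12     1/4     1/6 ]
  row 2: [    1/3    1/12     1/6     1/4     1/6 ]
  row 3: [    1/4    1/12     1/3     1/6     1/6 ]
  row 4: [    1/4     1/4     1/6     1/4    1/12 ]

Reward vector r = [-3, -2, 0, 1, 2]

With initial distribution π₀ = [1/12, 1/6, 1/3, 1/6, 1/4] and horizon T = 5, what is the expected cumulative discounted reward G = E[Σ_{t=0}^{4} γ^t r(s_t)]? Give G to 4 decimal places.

G = -0.8865

t=0: π = [0.0833, 0.1667, 0.3333, 0.1667, 0.2500], E[r] = 0.0833, γ^t·E[r] = 0.083333, running G = 0.083333
t=1: π = [0.2778, 0.1528, 0.1875, 0.2292, 0.1528], E[r] = -0.6042, γ^t·E[r] = -0.422917, running G = -0.339583
t=2: π = [0.2656, 0.1343, 0.2153, 0.2078, 0.1771], E[r] = -0.5035, γ^t·E[r] = -0.246701, running G = -0.586285
t=3: π = [0.2679, 0.1352, 0.2122, 0.2106, 0.1740], E[r] = -0.5156, γ^t·E[r] = -0.176859, running G = -0.763144
t=4: π = [0.2677, 0.1349, 0.2128, 0.2101, 0.1745], E[r] = -0.5137, γ^t·E[r] = -0.123341, running G = -0.886485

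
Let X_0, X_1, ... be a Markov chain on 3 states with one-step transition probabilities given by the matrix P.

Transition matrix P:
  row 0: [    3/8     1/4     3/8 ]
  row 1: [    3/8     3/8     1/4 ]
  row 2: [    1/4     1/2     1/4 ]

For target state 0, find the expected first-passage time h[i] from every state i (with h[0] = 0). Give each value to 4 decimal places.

First-step conditioning: h[0] = 0; for i ≠ 0, h[i] = 1 + Σ_k P[i][k]·h[k].
  h[1] = 1 + 3/8·h[1] + 1/4·h[2]
  h[2] = 1 + 1/2·h[1] + 1/4·h[2]
Solving the 2×2 linear system over states ≠ 0 gives exactly h = [0, 32/11, 36/11] (h[0] = 0 is the target).

h = [0.0000, 2.9091, 3.2727]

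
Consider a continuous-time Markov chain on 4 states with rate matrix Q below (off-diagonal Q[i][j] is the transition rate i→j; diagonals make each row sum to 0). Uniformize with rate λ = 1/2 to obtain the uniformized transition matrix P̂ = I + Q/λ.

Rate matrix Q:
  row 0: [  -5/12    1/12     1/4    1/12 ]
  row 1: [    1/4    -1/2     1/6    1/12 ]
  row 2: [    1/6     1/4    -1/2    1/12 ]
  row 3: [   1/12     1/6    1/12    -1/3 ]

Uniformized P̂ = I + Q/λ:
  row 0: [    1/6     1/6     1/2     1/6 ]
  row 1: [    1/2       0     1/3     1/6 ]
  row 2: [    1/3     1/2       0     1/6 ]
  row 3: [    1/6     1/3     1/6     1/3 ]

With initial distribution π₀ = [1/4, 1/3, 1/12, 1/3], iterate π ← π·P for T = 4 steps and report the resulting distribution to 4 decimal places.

t=0: π = [0.2500, 0.3333, 0.0833, 0.3333]
t=1: π = [0.2917, 0.1944, 0.2917, 0.2222]
t=2: π = [0.2801, 0.2685, 0.2477, 0.2037]
t=3: π = [0.2975, 0.2384, 0.2635, 0.2006]
t=4: π = [0.2901, 0.2482, 0.2616, 0.2001]

π = [0.2901, 0.2482, 0.2616, 0.2001]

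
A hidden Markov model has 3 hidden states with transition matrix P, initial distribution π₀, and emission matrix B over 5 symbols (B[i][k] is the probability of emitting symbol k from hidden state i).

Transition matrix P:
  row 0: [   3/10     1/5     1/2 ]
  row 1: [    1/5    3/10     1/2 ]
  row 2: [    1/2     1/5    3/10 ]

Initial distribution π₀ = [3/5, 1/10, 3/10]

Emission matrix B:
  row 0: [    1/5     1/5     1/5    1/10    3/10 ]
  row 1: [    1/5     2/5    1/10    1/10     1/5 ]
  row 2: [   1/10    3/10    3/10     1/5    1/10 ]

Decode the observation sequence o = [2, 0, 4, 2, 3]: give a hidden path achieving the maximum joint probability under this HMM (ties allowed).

path = [0, 2, 0, 2, 2]

t=0: δ = [1.200e-01, 1.000e-02, 9.000e-02]  (obs o_0=2)
t=1: δ = [9.000e-03, 4.800e-03, 6.000e-03]  ψ = [2, 0, 0]  (obs o_1=0)
t=2: δ = [9.000e-04, 3.600e-04, 4.500e-04]  ψ = [2, 0, 0]  (obs o_2=4)
t=3: δ = [5.400e-05, 1.800e-05, 1.350e-04]  ψ = [0, 0, 0]  (obs o_3=2)
t=4: δ = [6.750e-06, 2.700e-06, 8.100e-06]  ψ = [2, 2, 2]  (obs o_4=3)
backtrack: best end state = 2; path = [0, 2, 0, 2, 2]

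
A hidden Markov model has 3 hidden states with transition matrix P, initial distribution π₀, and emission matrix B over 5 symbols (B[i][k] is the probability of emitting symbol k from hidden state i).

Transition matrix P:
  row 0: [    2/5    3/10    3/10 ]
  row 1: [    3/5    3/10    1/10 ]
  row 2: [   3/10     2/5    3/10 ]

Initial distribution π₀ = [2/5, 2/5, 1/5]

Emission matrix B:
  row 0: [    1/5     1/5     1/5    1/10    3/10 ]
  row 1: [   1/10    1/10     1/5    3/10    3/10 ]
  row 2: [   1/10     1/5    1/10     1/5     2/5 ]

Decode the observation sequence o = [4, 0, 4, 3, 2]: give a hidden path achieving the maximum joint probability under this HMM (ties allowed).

path = [1, 0, 2, 1, 0]

t=0: δ = [1.200e-01, 1.200e-01, 8.000e-02]  (obs o_0=4)
t=1: δ = [1.440e-02, 3.600e-03, 3.600e-03]  ψ = [1, 0, 0]  (obs o_1=0)
t=2: δ = [1.728e-03, 1.296e-03, 1.728e-03]  ψ = [0, 0, 0]  (obs o_2=4)
t=3: δ = [7.776e-05, 2.074e-04, 1.037e-04]  ψ = [1, 2, 0]  (obs o_3=3)
t=4: δ = [2.488e-05, 1.244e-05, 3.110e-06]  ψ = [1, 1, 2]  (obs o_4=2)
backtrack: best end state = 0; path = [1, 0, 2, 1, 0]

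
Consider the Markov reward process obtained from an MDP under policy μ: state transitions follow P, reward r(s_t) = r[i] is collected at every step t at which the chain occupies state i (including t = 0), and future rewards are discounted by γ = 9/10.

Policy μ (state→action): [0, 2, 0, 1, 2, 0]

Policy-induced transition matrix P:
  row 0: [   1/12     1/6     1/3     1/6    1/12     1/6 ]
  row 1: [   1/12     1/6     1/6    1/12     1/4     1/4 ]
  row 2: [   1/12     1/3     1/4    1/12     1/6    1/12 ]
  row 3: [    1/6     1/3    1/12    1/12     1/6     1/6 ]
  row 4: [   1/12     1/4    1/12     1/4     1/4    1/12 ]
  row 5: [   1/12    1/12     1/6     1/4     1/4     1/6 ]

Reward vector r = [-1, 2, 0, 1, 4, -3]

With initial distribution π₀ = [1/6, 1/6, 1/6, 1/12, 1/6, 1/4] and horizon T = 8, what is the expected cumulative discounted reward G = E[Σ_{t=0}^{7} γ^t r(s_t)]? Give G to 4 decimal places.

t=0: π = [0.1667, 0.1667, 0.1667, 0.0833, 0.1667, 0.2500], E[r] = 0.1667, γ^t·E[r] = 0.166667, running G = 0.166667
t=1: π = [0.0903, 0.2014, 0.1875, 0.1667, 0.2014, 0.1528], E[r] = 0.8264, γ^t·E[r] = 0.743750, running G = 0.910417
t=2: π = [0.0972, 0.2297, 0.1667, 0.1499, 0.2054, 0.1510], E[r] = 0.8808, γ^t·E[r] = 0.713438, running G = 1.623854
t=3: π = [0.0958, 0.2240, 0.1671, 0.1508, 0.2074, 0.1548], E[r] = 0.8682, γ^t·E[r] = 0.632918, running G = 2.256772
t=4: π = [0.0959, 0.2241, 0.1667, 0.1517, 0.2075, 0.1541], E[r] = 0.8717, γ^t·E[r] = 0.571894, running G = 2.828666
t=5: π = [0.0960, 0.2242, 0.1666, 0.1516, 0.2075, 0.1542], E[r] = 0.8715, γ^t·E[r] = 0.514596, running G = 3.343262
t=6: π = [0.0960, 0.2241, 0.1666, 0.1516, 0.2075, 0.1542], E[r] = 0.8714, γ^t·E[r] = 0.463073, running G = 3.806334
t=7: π = [0.0960, 0.2241, 0.1666, 0.1516, 0.2075, 0.1542], E[r] = 0.8714, γ^t·E[r] = 0.416775, running G = 4.223109

G = 4.2231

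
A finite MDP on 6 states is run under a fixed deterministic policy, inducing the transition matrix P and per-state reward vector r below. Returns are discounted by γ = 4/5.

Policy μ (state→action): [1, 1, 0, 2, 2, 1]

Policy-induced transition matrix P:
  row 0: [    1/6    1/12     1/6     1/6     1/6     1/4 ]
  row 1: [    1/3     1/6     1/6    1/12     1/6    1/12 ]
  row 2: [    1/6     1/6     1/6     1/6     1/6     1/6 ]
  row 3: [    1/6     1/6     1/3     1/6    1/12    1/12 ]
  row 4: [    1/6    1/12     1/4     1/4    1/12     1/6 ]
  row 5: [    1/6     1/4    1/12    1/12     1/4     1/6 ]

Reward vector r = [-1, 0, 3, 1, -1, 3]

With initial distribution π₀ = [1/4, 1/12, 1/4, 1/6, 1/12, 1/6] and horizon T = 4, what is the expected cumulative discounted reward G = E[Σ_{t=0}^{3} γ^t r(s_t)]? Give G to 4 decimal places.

G = 2.7655

t=0: π = [0.2500, 0.0833, 0.2500, 0.1667, 0.0833, 0.1667], E[r] = 1.0833, γ^t·E[r] = 1.083333, running G = 1.083333
t=1: π = [0.1806, 0.1528, 0.1875, 0.1528, 0.1597, 0.1667], E[r] = 0.8750, γ^t·E[r] = 0.700000, running G = 1.783333
t=2: π = [0.1921, 0.1522, 0.1916, 0.1534, 0.1545, 0.1563], E[r] = 0.8501, γ^t·E[r] = 0.544074, running G = 2.327407
t=3: π = [0.1920, 0.1508, 0.1921, 0.1538, 0.1540, 0.1572], E[r] = 0.8557, γ^t·E[r] = 0.438099, running G = 2.765506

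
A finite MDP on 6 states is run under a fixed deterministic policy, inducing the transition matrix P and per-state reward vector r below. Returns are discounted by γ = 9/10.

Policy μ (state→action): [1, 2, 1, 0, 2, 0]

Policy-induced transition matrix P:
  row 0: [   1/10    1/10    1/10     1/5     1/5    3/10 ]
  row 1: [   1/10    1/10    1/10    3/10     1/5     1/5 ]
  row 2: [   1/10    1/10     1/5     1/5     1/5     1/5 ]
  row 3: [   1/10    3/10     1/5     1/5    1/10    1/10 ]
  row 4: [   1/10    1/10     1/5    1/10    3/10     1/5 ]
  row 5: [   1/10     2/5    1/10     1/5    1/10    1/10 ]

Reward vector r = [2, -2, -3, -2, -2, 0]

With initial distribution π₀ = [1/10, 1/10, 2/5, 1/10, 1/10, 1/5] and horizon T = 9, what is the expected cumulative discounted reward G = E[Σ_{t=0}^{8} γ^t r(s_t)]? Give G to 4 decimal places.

t=0: π = [0.1000, 0.1000, 0.4000, 0.1000, 0.1000, 0.2000], E[r] = -1.6000, γ^t·E[r] = -1.600000, running G = -1.600000
t=1: π = [0.1000, 0.1800, 0.1600, 0.2000, 0.1800, 0.1800], E[r] = -1.4000, γ^t·E[r] = -1.260000, running G = -2.860000
t=2: π = [0.1000, 0.1940, 0.1540, 0.2000, 0.1800, 0.1720], E[r] = -1.4100, γ^t·E[r] = -1.142100, running G = -4.002100
t=3: π = [0.1000, 0.1916, 0.1534, 0.2014, 0.1808, 0.1728], E[r] = -1.4078, γ^t·E[r] = -1.026286, running G = -5.028386
t=4: π = [0.1000, 0.1921, 0.1536, 0.2011, 0.1807, 0.1726], E[r] = -1.4084, γ^t·E[r] = -0.924051, running G = -5.952437
t=5: π = [0.1000, 0.1920, 0.1535, 0.2011, 0.1807, 0.1726], E[r] = -1.4083, γ^t·E[r] = -0.831565, running G = -6.784002
t=6: π = [0.1000, 0.1920, 0.1535, 0.2011, 0.1807, 0.1726], E[r] = -1.4083, γ^t·E[r] = -0.748425, running G = -7.532427
t=7: π = [0.1000, 0.1920, 0.1535, 0.2011, 0.1807, 0.1726], E[r] = -1.4083, γ^t·E[r] = -0.673579, running G = -8.206006
t=8: π = [0.1000, 0.1920, 0.1535, 0.2011, 0.1807, 0.1726], E[r] = -1.4083, γ^t·E[r] = -0.606222, running G = -8.812228

G = -8.8122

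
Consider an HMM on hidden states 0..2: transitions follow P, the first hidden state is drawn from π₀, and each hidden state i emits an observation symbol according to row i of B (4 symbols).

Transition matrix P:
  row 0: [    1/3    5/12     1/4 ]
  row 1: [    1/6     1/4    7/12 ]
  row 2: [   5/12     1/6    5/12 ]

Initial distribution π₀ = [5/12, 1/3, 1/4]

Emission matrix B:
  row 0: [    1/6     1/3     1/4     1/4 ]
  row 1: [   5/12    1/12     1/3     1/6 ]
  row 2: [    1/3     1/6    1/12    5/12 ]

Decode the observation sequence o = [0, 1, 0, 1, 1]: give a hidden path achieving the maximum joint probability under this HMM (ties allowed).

t=0: δ = [6.944e-02, 1.389e-01, 8.333e-02]  (obs o_0=0)
t=1: δ = [1.157e-02, 2.894e-03, 1.350e-02]  ψ = [2, 1, 1]  (obs o_1=1)
t=2: δ = [9.377e-04, 2.009e-03, 1.875e-03]  ψ = [2, 0, 2]  (obs o_2=0)
t=3: δ = [2.605e-04, 4.186e-05, 1.954e-04]  ψ = [2, 1, 1]  (obs o_3=1)
t=4: δ = [2.894e-05, 9.044e-06, 1.357e-05]  ψ = [0, 0, 2]  (obs o_4=1)
backtrack: best end state = 0; path = [1, 2, 2, 0, 0]

path = [1, 2, 2, 0, 0]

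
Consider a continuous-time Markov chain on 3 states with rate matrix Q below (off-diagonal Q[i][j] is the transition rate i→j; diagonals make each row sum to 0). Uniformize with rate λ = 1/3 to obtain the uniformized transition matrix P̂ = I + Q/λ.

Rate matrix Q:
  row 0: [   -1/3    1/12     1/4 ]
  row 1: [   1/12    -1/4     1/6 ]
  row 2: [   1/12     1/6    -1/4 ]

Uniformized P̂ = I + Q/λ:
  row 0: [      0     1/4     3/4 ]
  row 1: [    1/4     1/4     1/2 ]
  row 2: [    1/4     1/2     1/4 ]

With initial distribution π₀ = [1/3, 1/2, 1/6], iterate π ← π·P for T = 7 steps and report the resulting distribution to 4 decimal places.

π = [0.2000, 0.3599, 0.4401]

t=0: π = [0.3333, 0.5000, 0.1667]
t=1: π = [0.1667, 0.2917, 0.5417]
t=2: π = [0.2083, 0.3854, 0.4063]
t=3: π = [0.1979, 0.3516, 0.4505]
t=4: π = [0.2005, 0.3626, 0.4368]
t=5: π = [0.1999, 0.3592, 0.4409]
t=6: π = [0.2000, 0.3602, 0.4397]
t=7: π = [0.2000, 0.3599, 0.4401]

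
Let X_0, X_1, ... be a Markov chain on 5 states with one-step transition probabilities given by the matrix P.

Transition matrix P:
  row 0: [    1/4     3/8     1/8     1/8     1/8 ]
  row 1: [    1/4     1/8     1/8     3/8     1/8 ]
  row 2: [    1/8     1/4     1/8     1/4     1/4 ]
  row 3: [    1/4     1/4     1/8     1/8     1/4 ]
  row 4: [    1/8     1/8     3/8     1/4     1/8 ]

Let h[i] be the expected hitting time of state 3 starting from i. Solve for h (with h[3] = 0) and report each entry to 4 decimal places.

h = [4.4050, 3.5240, 3.9076, 0.0000, 3.9503]

First-step conditioning: h[3] = 0; for i ≠ 3, h[i] = 1 + Σ_k P[i][k]·h[k].
  h[0] = 1 + 1/4·h[0] + 3/8·h[1] + 1/8·h[2] + 1/8·h[4]
  h[1] = 1 + 1/4·h[0] + 1/8·h[1] + 1/8·h[2] + 1/8·h[4]
  h[2] = 1 + 1/8·h[0] + 1/4·h[1] + 1/8·h[2] + 1/4·h[4]
  h[4] = 1 + 1/8·h[0] + 1/8·h[1] + 3/8·h[2] + 1/8·h[4]
Solving the 4×4 linear system over states ≠ 3 gives exactly h = [2480/563, 1984/563, 2200/563, 0, 2224/563] (h[3] = 0 is the target).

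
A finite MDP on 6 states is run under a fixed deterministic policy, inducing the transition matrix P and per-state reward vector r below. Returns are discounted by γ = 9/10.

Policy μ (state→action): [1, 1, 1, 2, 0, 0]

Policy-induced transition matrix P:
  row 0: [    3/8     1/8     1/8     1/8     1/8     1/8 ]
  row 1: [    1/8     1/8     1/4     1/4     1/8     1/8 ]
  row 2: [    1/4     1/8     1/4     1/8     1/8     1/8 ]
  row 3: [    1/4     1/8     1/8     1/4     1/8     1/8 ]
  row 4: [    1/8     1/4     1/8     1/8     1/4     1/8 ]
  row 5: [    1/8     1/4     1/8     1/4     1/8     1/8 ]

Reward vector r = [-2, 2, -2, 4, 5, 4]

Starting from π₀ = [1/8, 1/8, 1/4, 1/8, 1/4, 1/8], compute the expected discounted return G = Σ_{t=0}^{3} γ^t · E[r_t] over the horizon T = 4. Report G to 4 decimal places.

t=0: π = [0.1250, 0.1250, 0.2500, 0.1250, 0.2500, 0.1250], E[r] = 1.7500, γ^t·E[r] = 1.750000, running G = 1.750000
t=1: π = [0.2031, 0.1719, 0.1719, 0.1719, 0.1563, 0.1250], E[r] = 1.5625, γ^t·E[r] = 1.406250, running G = 3.156250
t=2: π = [0.2188, 0.1602, 0.1680, 0.1836, 0.1445, 0.1250], E[r] = 1.5039, γ^t·E[r] = 1.218164, running G = 4.374414
t=3: π = [0.2236, 0.1587, 0.1660, 0.1836, 0.1431, 0.1250], E[r] = 1.4878, γ^t·E[r] = 1.084601, running G = 5.459015

G = 5.4590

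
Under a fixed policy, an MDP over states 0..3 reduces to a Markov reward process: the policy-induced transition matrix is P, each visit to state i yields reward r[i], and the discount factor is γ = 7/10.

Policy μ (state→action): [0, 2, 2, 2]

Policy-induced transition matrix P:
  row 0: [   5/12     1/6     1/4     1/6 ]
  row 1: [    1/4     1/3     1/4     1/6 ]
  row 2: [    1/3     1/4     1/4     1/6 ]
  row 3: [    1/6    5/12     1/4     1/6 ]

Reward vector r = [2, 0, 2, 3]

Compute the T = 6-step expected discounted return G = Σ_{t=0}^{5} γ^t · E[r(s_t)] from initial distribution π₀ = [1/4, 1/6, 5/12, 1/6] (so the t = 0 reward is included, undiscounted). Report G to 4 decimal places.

t=0: π = [0.2500, 0.1667, 0.4167, 0.1667], E[r] = 1.8333, γ^t·E[r] = 1.833333, running G = 1.833333
t=1: π = [0.3125, 0.2708, 0.2500, 0.1667], E[r] = 1.6250, γ^t·E[r] = 1.137500, running G = 2.970833
t=2: π = [0.3090, 0.2743, 0.2500, 0.1667], E[r] = 1.6181, γ^t·E[r] = 0.792847, running G = 3.763681
t=3: π = [0.3084, 0.2749, 0.2500, 0.1667], E[r] = 1.6169, γ^t·E[r] = 0.554596, running G = 4.318277
t=4: π = [0.3084, 0.2750, 0.2500, 0.1667], E[r] = 1.6167, γ^t·E[r] = 0.388171, running G = 4.706448
t=5: π = [0.3083, 0.2750, 0.2500, 0.1667], E[r] = 1.6167, γ^t·E[r] = 0.271714, running G = 4.978162

G = 4.9782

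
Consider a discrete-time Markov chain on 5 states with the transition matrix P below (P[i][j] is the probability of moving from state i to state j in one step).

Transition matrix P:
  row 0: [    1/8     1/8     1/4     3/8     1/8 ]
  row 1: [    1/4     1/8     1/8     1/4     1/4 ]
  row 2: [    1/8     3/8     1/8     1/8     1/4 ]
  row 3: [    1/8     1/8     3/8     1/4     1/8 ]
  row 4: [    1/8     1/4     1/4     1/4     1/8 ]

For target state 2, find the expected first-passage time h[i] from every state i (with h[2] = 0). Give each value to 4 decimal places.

First-step conditioning: h[2] = 0; for i ≠ 2, h[i] = 1 + Σ_k P[i][k]·h[k].
  h[0] = 1 + 1/8·h[0] + 1/8·h[1] + 3/8·h[3] + 1/8·h[4]
  h[1] = 1 + 1/4·h[0] + 1/8·h[1] + 1/4·h[3] + 1/4·h[4]
  h[3] = 1 + 1/8·h[0] + 1/8·h[1] + 1/4·h[3] + 1/8·h[4]
  h[4] = 1 + 1/8·h[0] + 1/4·h[1] + 1/4·h[3] + 1/8·h[4]
Solving the 4×4 linear system over states ≠ 2 gives exactly h = [63/17, 72/17, 0, 56/17, 65/17] (h[2] = 0 is the target).

h = [3.7059, 4.2353, 0.0000, 3.2941, 3.8235]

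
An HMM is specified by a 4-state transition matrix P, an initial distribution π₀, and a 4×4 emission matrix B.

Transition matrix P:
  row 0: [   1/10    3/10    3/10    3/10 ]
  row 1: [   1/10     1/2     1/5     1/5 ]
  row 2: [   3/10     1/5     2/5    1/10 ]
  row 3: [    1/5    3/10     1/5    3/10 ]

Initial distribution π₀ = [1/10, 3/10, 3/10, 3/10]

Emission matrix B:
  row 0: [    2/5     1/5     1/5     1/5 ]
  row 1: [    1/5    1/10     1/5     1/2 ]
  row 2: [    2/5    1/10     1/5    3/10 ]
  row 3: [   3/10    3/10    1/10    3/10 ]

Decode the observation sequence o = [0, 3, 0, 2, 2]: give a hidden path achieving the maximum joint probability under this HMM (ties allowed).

t=0: δ = [4.000e-02, 6.000e-02, 1.200e-01, 9.000e-02]  (obs o_0=0)
t=1: δ = [7.200e-03, 1.500e-02, 1.440e-02, 8.100e-03]  ψ = [2, 1, 2, 3]  (obs o_1=3)
t=2: δ = [1.728e-03, 1.500e-03, 2.304e-03, 9.000e-04]  ψ = [2, 1, 2, 1]  (obs o_2=0)
t=3: δ = [1.382e-04, 1.500e-04, 1.843e-04, 5.184e-05]  ψ = [2, 1, 2, 0]  (obs o_3=2)
t=4: δ = [1.106e-05, 1.500e-05, 1.475e-05, 4.147e-06]  ψ = [2, 1, 2, 0]  (obs o_4=2)
backtrack: best end state = 1; path = [1, 1, 1, 1, 1]

path = [1, 1, 1, 1, 1]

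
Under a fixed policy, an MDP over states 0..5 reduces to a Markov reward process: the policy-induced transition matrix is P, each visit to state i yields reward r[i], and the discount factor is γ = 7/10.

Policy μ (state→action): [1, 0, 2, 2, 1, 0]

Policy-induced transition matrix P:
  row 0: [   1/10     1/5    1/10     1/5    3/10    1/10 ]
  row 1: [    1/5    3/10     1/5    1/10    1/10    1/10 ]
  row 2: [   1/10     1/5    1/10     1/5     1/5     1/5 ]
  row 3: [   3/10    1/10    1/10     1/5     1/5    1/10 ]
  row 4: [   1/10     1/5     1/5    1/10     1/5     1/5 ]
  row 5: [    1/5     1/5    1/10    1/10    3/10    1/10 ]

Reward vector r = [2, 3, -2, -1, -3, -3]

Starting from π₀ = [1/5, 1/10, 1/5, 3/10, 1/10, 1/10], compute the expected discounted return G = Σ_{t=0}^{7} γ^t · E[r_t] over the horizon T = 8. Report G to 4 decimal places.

t=0: π = [0.2000, 0.1000, 0.2000, 0.3000, 0.1000, 0.1000], E[r] = -0.6000, γ^t·E[r] = -0.600000, running G = -0.600000
t=1: π = [0.1800, 0.1800, 0.1200, 0.1700, 0.2200, 0.1300], E[r] = -0.5600, γ^t·E[r] = -0.392000, running G = -0.992000
t=2: π = [0.1650, 0.2010, 0.1400, 0.1470, 0.2130, 0.1340], E[r] = -0.5350, γ^t·E[r] = -0.262150, running G = -1.254150
t=3: π = [0.1629, 0.2054, 0.1414, 0.1452, 0.2098, 0.1353], E[r] = -0.5213, γ^t·E[r] = -0.178806, running G = -1.432956
t=4: π = [0.1631, 0.2060, 0.1415, 0.1450, 0.2093, 0.1351], E[r] = -0.5169, γ^t·E[r] = -0.124110, running G = -1.557066
t=5: π = [0.1631, 0.2061, 0.1415, 0.1450, 0.2092, 0.1351], E[r] = -0.5164, γ^t·E[r] = -0.086790, running G = -1.643856
t=6: π = [0.1631, 0.2061, 0.1415, 0.1450, 0.2092, 0.1351], E[r] = -0.5163, γ^t·E[r] = -0.060743, running G = -1.704599
t=7: π = [0.1631, 0.2061, 0.1415, 0.1450, 0.2092, 0.1351], E[r] = -0.5163, γ^t·E[r] = -0.042519, running G = -1.747119

G = -1.7471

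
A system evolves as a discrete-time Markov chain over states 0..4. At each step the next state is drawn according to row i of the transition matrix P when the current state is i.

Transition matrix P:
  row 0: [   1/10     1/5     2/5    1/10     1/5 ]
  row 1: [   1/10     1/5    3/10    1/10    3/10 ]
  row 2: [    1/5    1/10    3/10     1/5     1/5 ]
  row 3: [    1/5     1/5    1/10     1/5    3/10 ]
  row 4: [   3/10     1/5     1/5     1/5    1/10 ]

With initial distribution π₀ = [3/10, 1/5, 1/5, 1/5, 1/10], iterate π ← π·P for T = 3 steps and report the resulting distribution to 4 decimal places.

π = [0.1849, 0.1737, 0.2647, 0.1639, 0.2128]

t=0: π = [0.3000, 0.2000, 0.2000, 0.2000, 0.1000]
t=1: π = [0.1600, 0.1800, 0.2800, 0.1500, 0.2300]
t=2: π = [0.1890, 0.1720, 0.2630, 0.1660, 0.2100]
t=3: π = [0.1849, 0.1737, 0.2647, 0.1639, 0.2128]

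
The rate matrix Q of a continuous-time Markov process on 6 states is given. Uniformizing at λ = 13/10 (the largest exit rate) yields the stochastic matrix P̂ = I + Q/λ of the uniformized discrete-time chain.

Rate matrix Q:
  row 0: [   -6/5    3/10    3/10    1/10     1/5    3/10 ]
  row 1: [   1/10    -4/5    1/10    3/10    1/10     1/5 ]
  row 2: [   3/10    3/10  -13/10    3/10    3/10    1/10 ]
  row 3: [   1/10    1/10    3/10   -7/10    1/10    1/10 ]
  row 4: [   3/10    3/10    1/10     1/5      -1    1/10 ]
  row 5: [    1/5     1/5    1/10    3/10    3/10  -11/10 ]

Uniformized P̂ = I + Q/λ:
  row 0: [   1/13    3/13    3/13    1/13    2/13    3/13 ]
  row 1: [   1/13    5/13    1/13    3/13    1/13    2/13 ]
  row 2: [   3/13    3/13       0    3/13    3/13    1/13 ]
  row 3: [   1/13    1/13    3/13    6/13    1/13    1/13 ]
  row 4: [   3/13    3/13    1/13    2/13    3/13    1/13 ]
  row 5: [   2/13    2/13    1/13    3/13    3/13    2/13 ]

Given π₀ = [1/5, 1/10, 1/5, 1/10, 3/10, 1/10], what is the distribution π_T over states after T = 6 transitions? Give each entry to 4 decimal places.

t=0: π = [0.2000, 0.1000, 0.2000, 0.1000, 0.3000, 0.1000]
t=1: π = [0.1615, 0.2231, 0.1077, 0.2000, 0.1846, 0.1231]
t=2: π = [0.1314, 0.2249, 0.1243, 0.2379, 0.1533, 0.1284]
t=3: π = [0.1295, 0.2189, 0.1242, 0.2537, 0.1495, 0.1243]
t=4: π = [0.1286, 0.2159, 0.1263, 0.2579, 0.1481, 0.1232]
t=5: π = [0.1286, 0.2148, 0.1267, 0.2591, 0.1480, 0.1228]
t=6: π = [0.1286, 0.2145, 0.1268, 0.2594, 0.1480, 0.1227]

π = [0.1286, 0.2145, 0.1268, 0.2594, 0.1480, 0.1227]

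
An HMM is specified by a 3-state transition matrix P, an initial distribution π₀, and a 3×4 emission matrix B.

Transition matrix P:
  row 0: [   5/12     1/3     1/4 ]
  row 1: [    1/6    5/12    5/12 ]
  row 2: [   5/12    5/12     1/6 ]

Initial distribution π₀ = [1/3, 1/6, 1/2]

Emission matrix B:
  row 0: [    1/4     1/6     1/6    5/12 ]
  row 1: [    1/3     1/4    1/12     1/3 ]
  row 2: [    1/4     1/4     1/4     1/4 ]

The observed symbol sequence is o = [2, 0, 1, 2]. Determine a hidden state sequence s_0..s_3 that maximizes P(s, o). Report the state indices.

t=0: δ = [5.556e-02, 1.389e-02, 1.250e-01]  (obs o_0=2)
t=1: δ = [1.302e-02, 1.736e-02, 5.208e-03]  ψ = [2, 2, 2]  (obs o_1=0)
t=2: δ = [9.042e-04, 1.808e-03, 1.808e-03]  ψ = [0, 1, 1]  (obs o_2=1)
t=3: δ = [1.256e-04, 6.279e-05, 1.884e-04]  ψ = [2, 1, 1]  (obs o_3=2)
backtrack: best end state = 2; path = [2, 1, 1, 2]

path = [2, 1, 1, 2]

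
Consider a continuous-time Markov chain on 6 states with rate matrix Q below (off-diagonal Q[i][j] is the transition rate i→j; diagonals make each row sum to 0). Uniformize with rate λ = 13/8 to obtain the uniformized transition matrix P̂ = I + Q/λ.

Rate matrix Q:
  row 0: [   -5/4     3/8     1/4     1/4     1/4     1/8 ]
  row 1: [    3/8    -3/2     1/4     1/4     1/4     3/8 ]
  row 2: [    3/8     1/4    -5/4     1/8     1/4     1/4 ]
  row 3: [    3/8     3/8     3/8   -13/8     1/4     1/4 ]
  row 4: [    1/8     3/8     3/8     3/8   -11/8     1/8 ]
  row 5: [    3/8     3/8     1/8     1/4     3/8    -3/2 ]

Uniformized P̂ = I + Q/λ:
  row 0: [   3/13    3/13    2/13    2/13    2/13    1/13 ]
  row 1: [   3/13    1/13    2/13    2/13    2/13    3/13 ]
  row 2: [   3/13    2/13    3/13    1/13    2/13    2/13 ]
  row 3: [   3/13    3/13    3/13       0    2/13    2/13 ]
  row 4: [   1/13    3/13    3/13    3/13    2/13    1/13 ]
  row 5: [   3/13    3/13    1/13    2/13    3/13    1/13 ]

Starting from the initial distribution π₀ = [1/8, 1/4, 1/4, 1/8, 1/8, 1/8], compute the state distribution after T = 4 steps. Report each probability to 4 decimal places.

π = [0.2056, 0.1880, 0.1805, 0.1322, 0.1639, 0.1299]

t=0: π = [0.1250, 0.2500, 0.2500, 0.1250, 0.1250, 0.1250]
t=1: π = [0.2115, 0.1731, 0.1827, 0.1250, 0.1635, 0.1442]
t=2: π = [0.2056, 0.1901, 0.1790, 0.1331, 0.1649, 0.1272]
t=3: π = [0.2054, 0.1878, 0.1808, 0.1323, 0.1636, 0.1302]
t=4: π = [0.2056, 0.1880, 0.1805, 0.1322, 0.1639, 0.1299]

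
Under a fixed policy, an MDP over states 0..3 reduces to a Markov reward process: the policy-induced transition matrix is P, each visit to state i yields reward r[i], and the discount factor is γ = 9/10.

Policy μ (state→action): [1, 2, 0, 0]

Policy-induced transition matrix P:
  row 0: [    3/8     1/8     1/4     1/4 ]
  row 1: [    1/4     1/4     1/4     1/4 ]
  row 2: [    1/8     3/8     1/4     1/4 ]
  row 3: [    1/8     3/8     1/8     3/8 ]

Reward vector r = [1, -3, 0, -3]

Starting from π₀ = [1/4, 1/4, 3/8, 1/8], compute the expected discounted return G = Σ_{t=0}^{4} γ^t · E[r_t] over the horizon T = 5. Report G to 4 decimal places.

G = -5.4384

t=0: π = [0.2500, 0.2500, 0.3750, 0.1250], E[r] = -0.8750, γ^t·E[r] = -0.875000, running G = -0.875000
t=1: π = [0.2188, 0.2813, 0.2344, 0.2656], E[r] = -1.4219, γ^t·E[r] = -1.279688, running G = -2.154688
t=2: π = [0.2148, 0.2852, 0.2168, 0.2832], E[r] = -1.4902, γ^t·E[r] = -1.207090, running G = -3.361777
t=3: π = [0.2144, 0.2856, 0.2146, 0.2854], E[r] = -1.4988, γ^t·E[r] = -1.092610, running G = -4.454387
t=4: π = [0.2143, 0.2857, 0.2143, 0.2857], E[r] = -1.4998, γ^t·E[r] = -0.984050, running G = -5.438437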